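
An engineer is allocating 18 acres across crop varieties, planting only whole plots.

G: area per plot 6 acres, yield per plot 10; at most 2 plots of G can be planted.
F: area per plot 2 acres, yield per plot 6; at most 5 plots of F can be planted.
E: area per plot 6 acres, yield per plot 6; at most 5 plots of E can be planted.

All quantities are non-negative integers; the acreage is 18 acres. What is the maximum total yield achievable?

Take 1×G and 5×F: area 16 ≤ 18, yield 1·10 + 5·6 = 40.
F has the best ratio (6/2) and is taken to its limit of 5; remaining capacity is filled optimally with the others.

40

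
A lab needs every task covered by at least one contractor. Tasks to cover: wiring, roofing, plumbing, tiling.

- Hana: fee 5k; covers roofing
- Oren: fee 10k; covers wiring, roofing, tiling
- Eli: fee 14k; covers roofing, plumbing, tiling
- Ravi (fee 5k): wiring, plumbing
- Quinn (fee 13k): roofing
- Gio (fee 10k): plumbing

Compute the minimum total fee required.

15

This is a weighted set-cover instance.
The greedy cost-per-new-task heuristic would pick Ravi, Hana, and Oren for 20, but a cheaper cover exists.
Choose Oren and Ravi: together they cover wiring, roofing, plumbing, tiling — every task.
Total fee: 10 + 5 = 15.
No cover costs less than 15.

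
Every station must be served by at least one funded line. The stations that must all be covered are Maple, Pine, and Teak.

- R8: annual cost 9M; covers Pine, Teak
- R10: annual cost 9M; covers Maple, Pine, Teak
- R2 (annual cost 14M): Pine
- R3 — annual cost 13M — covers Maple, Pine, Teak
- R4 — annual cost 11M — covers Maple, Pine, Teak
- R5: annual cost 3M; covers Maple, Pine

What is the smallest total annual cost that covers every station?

9

The greedy cost-per-new-station heuristic would pick R5 and R8 for 12, but a cheaper cover exists.
R10 alone covers Maple, Pine, Teak — every station.
Total annual cost: 9.
No cover costs less than 9.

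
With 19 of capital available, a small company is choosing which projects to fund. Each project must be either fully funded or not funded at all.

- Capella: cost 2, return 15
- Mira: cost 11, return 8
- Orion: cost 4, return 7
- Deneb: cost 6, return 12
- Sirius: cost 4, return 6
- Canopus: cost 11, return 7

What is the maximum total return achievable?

Allowing fractional choices, the relaxed optimum would be about 42.2, but projects are indivisible.
Capella + Orion + Deneb + Sirius: cost 2 + 4 + 6 + 4 = 16 ≤ 19, return 15 + 7 + 12 + 6 = 40.
Capella + Mira + Deneb: cost 2 + 11 + 6 = 19 ≤ 19, return 15 + 8 + 12 = 35.
Capella + Orion + Deneb: cost 2 + 4 + 6 = 12 ≤ 19, return 15 + 7 + 12 = 34.
Best is Capella, Orion, Deneb, and Sirius with total return 40.

40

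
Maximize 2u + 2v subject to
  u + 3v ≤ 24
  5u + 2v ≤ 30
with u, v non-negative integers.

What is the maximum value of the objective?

(u,v)=(3,7): 1·3+3·7=24≤24, 5·3+2·7=29≤30, objective 20.
(u,v)=(2,7): 1·2+3·7=23≤24, 5·2+2·7=24≤30, objective 18.
(u,v)=(4,5): 1·4+3·5=19≤24, 5·4+2·5=30≤30, objective 18.
(u,v)=(3,6): 1·3+3·6=21≤24, 5·3+2·6=27≤30, objective 18.
The best lattice point is (3,7), giving 20.

20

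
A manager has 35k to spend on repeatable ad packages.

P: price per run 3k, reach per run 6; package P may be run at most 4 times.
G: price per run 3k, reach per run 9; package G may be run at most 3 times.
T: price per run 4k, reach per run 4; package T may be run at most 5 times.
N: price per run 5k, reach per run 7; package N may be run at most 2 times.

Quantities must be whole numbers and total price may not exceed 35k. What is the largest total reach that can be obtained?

This is a bounded integer knapsack.
G has the best ratio (9/3); taking only G gives at most 3×9 = 27 (stopped by the supply cap of 3).
Mixing does better — 4×P, 3×G, 1×T, and 2×N: price 35 ≤ 35, reach 4·6 + 3·9 + 1·4 + 2·7 = 69.

69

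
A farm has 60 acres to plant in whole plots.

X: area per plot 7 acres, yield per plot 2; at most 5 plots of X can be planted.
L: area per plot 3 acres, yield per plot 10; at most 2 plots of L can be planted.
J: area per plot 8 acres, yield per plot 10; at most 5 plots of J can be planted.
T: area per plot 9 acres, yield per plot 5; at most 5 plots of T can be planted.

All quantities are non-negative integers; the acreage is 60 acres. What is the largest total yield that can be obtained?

2×X, 2×L, and 5×J: area 60 ≤ 60, yield 2·2 + 2·10 + 5·10 = 74.
2×L, 5×J, and 1×T: area 55 ≤ 60, yield 2·10 + 5·10 + 1·5 = 75.
Best is 75.

75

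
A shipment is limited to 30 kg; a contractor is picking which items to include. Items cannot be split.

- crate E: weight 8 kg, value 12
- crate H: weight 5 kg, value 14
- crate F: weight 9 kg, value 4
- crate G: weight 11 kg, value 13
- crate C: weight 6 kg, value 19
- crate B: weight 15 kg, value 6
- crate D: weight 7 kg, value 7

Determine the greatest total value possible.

58

crate H + crate G + crate C + crate D: weight 5 + 11 + 6 + 7 = 29 ≤ 30, value 14 + 13 + 19 + 7 = 53.
crate E + crate H + crate C + crate D: weight 8 + 5 + 6 + 7 = 26 ≤ 30, value 12 + 14 + 19 + 7 = 52.
crate E + crate H + crate G + crate C: weight 8 + 5 + 11 + 6 = 30 ≤ 30, value 12 + 14 + 13 + 19 = 58.
Best is crate E, crate H, crate G, and crate C with total value 58.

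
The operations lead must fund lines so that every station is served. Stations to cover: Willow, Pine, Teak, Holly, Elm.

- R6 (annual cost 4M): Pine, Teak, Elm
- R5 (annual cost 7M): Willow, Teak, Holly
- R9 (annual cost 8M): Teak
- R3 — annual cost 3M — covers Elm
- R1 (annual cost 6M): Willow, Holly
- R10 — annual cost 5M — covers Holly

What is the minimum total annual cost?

Choose R6 and R1: together they cover Willow, Pine, Teak, Holly, Elm — every station.
Total annual cost: 4 + 6 = 10.

10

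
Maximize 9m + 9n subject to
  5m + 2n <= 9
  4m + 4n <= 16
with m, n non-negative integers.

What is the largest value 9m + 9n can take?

36

(m,n)=(0,4): 5·0+2·4=8≤9, 4·0+4·4=16≤16, objective 36.
(m,n)=(0,3): 5·0+2·3=6≤9, 4·0+4·3=12≤16, objective 27.
Maximum is 36 at (m,n)=(0,4).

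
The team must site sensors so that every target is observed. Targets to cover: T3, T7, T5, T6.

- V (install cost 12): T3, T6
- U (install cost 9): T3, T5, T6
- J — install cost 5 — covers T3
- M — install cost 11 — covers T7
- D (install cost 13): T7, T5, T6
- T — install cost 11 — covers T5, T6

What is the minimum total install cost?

The greedy cost-per-new-target heuristic would pick U and M for 20, but a cheaper cover exists.
Choose J and D: together they cover T3, T7, T5, T6 — every target.
Total install cost: 5 + 13 = 18.
No cover costs less than 18.

18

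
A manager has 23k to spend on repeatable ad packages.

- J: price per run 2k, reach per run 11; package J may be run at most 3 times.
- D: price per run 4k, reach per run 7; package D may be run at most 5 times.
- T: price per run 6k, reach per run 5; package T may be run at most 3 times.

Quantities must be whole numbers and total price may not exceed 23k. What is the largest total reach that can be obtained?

J has the best ratio (11/2); taking only J gives at most 3×11 = 33 (stopped by the supply cap of 3).
Mixing does better — 3×J and 4×D: price 22 ≤ 23, reach 3·11 + 4·7 = 61.

61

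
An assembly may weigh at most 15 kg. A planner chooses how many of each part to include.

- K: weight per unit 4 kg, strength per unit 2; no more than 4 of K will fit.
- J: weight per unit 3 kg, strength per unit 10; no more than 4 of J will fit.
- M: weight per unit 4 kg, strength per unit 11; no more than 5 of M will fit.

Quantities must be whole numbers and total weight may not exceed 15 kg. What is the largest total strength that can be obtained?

43

1×J and 3×M: weight 15 ≤ 15, strength 1·10 + 3·11 = 43.
2×J and 2×M: weight 14 ≤ 15, strength 2·10 + 2·11 = 42.
Best is 43.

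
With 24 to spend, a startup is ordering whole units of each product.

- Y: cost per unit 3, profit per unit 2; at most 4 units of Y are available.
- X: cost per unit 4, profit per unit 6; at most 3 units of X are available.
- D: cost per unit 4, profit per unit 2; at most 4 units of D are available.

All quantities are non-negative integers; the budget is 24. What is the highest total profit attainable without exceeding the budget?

26

Take 4×Y and 3×X: cost 24 ≤ 24, profit 4·2 + 3·6 = 26.
X has the best ratio (6/4) and is taken to its limit of 3; remaining capacity is filled optimally with the others.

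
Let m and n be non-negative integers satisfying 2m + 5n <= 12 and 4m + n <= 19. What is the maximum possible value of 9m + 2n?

The continuous relaxation peaks at (4.75, 0) with value 42.75; rounding to a feasible lattice point costs some objective.
(m,n)=(4,0): 2·4+5·0=8≤12, 4·4+1·0=16≤19, objective 36.
(m,n)=(3,1): 2·3+5·1=11≤12, 4·3+1·1=13≤19, objective 29.
(m,n)=(3,0): 2·3+5·0=6≤12, 4·3+1·0=12≤19, objective 27.
The best lattice point is (4,0), giving 36.

36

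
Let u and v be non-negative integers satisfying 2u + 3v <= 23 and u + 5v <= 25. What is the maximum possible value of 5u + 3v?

55

(u,v)=(11,0) is feasible, giving 55.
(u,v)=(10,1) is feasible, giving 53.
No feasible integer point exceeds 55.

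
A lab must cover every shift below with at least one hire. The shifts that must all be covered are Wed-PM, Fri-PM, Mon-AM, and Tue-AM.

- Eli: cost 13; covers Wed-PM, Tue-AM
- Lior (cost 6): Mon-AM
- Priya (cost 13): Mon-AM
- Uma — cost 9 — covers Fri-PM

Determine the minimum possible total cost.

28

This is a weighted set-cover instance.
Choose Eli, Lior, and Uma: together they cover Wed-PM, Fri-PM, Mon-AM, Tue-AM — every shift.
Total cost: 13 + 6 + 9 = 28.
No cover costs less than 28.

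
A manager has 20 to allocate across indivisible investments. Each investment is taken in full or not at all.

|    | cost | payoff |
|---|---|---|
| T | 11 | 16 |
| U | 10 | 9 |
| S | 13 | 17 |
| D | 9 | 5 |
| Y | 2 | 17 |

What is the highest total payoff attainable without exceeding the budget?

This is an integer program with binary decision variables.
S + Y: cost 13 + 2 = 15 ≤ 20, payoff 17 + 17 = 34.
U + Y: cost 10 + 2 = 12 ≤ 20, payoff 9 + 17 = 26.
T + Y: cost 11 + 2 = 13 ≤ 20, payoff 16 + 17 = 33.
Best is S and Y with total payoff 34.

34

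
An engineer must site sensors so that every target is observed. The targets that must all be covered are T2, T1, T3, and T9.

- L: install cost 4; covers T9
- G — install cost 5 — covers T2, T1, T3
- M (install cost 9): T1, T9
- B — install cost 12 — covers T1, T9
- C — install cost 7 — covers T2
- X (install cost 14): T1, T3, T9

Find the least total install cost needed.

Choose L and G: together they cover T2, T1, T3, T9 — every target.
Total install cost: 4 + 5 = 9.

9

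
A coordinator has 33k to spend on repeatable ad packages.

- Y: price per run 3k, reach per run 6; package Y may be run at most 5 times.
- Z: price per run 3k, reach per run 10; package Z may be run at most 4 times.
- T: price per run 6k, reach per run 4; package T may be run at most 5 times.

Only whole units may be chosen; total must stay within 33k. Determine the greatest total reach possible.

74

Z has the best ratio (10/3); taking only Z gives at most 4×10 = 40 (stopped by the supply cap of 4).
Mixing does better — 5×Y, 4×Z, and 1×T: price 33 ≤ 33, reach 5·6 + 4·10 + 1·4 = 74.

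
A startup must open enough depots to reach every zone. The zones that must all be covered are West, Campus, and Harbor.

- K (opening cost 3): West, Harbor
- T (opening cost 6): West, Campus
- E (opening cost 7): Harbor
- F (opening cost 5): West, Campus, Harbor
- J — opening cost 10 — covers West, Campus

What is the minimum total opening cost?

5

The greedy cost-per-new-zone heuristic would pick K and F for 8, but a cheaper cover exists.
F alone covers West, Campus, Harbor — every zone.
Total opening cost: 5.
No cover costs less than 5.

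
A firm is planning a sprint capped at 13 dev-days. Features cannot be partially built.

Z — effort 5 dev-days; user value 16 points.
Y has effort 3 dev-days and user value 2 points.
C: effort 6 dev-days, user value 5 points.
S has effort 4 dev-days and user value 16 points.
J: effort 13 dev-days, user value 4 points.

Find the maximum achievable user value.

Take Z, Y, and S: effort 5 + 3 + 4 = 12 ≤ 13, user value 16 + 2 + 16 = 34.
No other feasible combination does better.

34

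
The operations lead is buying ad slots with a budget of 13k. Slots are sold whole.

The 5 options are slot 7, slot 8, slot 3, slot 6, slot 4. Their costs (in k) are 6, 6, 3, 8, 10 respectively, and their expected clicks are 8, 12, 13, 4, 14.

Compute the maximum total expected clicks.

27

This is a 0-1 knapsack instance.
Take slot 3 and slot 4: cost 3 + 10 = 13 ≤ 13, expected clicks 13 + 14 = 27.
No other feasible combination does better.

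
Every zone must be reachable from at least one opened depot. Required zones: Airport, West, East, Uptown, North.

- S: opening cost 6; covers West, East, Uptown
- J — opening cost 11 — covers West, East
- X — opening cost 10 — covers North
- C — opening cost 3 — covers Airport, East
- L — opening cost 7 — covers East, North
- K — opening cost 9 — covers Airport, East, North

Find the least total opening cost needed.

15

Choose S and K: together they cover Airport, West, East, Uptown, North — every zone.
Total opening cost: 6 + 9 = 15.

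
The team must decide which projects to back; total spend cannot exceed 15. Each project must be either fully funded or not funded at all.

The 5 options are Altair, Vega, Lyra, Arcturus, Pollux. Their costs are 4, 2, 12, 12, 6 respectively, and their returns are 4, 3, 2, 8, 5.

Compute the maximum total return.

Vega + Arcturus: cost 2 + 12 = 14 ≤ 15, return 3 + 8 = 11.
Altair + Vega + Pollux: cost 4 + 2 + 6 = 12 ≤ 15, return 4 + 3 + 5 = 12.
Altair + Pollux: cost 4 + 6 = 10 ≤ 15, return 4 + 5 = 9.
Best is Altair, Vega, and Pollux with total return 12.

12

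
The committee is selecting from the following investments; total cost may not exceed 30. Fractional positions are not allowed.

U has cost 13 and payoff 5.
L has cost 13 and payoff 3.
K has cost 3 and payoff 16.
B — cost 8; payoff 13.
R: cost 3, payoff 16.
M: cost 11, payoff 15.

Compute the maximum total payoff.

60

K + B + R + M: cost 3 + 8 + 3 + 11 = 25 ≤ 30, payoff 16 + 13 + 16 + 15 = 60.
U + K + B + R: cost 13 + 3 + 8 + 3 = 27 ≤ 30, payoff 5 + 16 + 13 + 16 = 50.
U + K + R + M: cost 13 + 3 + 3 + 11 = 30 ≤ 30, payoff 5 + 16 + 16 + 15 = 52.
Best is K, B, R, and M with total payoff 60.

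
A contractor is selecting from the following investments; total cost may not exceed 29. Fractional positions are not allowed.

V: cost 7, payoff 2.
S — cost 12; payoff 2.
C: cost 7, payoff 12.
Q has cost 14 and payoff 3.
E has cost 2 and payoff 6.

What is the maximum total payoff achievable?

V + S + C + E: cost 7 + 12 + 7 + 2 = 28 ≤ 29, payoff 2 + 2 + 12 + 6 = 22.
C + Q + E: cost 7 + 14 + 2 = 23 ≤ 29, payoff 12 + 3 + 6 = 21.
Best is V, S, C, and E with total payoff 22.

22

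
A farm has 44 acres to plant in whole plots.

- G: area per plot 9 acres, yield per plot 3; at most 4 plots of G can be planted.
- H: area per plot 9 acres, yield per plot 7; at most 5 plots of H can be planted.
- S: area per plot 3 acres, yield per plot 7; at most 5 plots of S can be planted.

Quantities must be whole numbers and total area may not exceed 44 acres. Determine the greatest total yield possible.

56

This is a bounded integer knapsack.
S has the best ratio (7/3); taking only S gives at most 5×7 = 35 (stopped by the supply cap of 5).
Mixing does better — 3×H and 5×S: area 42 ≤ 44, yield 3·7 + 5·7 = 56.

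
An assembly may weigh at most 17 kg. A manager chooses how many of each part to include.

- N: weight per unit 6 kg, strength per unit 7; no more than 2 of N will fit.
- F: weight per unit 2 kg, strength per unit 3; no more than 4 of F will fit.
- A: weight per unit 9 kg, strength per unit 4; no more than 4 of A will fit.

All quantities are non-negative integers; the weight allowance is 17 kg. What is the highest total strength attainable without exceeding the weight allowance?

F has the best ratio (3/2); taking only F gives at most 4×3 = 12 (stopped by the supply cap of 4).
Mixing does better — 2×N and 2×F: weight 16 ≤ 17, strength 2·7 + 2·3 = 20.

20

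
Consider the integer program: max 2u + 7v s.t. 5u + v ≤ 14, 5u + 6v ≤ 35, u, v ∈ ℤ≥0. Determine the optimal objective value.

37

Relaxing integrality, the LP optimum is 40.83 at (u,v) = (0, 5.83), which is not an integer point.
(u,v)=(1,5): 5·1+1·5=10≤14, 5·1+6·5=35≤35, objective 37.
(u,v)=(0,5): 5·0+1·5=5≤14, 5·0+6·5=30≤35, objective 35.
(u,v)=(2,4): 5·2+1·4=14≤14, 5·2+6·4=34≤35, objective 32.
The best lattice point is (1,5), giving 37.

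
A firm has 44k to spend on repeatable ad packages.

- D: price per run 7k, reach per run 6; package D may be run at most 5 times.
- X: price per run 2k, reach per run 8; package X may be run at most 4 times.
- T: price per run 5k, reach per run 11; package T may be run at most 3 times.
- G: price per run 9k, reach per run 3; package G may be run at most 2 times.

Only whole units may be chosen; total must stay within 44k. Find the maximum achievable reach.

3×D, 4×X, and 3×T: price 44 ≤ 44, reach 3·6 + 4·8 + 3·11 = 83.
2×D, 4×X, and 3×T: price 37 ≤ 44, reach 2·6 + 4·8 + 3·11 = 77.
Best is 83.

83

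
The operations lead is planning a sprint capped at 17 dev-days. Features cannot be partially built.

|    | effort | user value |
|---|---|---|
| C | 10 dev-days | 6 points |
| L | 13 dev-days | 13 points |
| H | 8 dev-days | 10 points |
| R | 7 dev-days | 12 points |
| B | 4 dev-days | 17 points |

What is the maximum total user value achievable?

30

Allowing fractional choices, the relaxed optimum would be about 36.5, but features are indivisible.
R + B: effort 7 + 4 = 11 ≤ 17, user value 12 + 17 = 29.
L + B: effort 13 + 4 = 17 ≤ 17, user value 13 + 17 = 30.
H + B: effort 8 + 4 = 12 ≤ 17, user value 10 + 17 = 27.
Best is L and B with total user value 30.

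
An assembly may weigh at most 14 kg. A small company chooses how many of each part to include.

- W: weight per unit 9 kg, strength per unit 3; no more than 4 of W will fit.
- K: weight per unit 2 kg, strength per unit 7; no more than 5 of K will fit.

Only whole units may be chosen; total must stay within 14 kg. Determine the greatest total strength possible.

K has the best ratio (7/2); taking only K gives at most 5×7 = 35 (stopped by the supply cap of 5).
Optimal: 5×K: weight 10 ≤ 14, strength 5·7 = 35.

35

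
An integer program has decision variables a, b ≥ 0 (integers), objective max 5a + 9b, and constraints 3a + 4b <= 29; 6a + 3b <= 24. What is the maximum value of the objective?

(a,b)=(0,7) is feasible, giving 63.
(a,b)=(1,6) is feasible, giving 59.
(a,b)=(0,6) is feasible, giving 54.
The best lattice point is (0,7), giving 63.

63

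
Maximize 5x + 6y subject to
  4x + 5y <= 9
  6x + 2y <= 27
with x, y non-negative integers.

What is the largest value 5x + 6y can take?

Relaxing integrality, the LP optimum is 11.25 at (x,y) = (2.25, 0), which is not an integer point.
(x,y)=(1,1): 4·1+5·1=9≤9, 6·1+2·1=8≤27, objective 11.
(x,y)=(2,0): 4·2+5·0=8≤9, 6·2+2·0=12≤27, objective 10.
(x,y)=(0,1): 4·0+5·1=5≤9, 6·0+2·1=2≤27, objective 6.
(x,y)=(1,0): 4·1+5·0=4≤9, 6·1+2·0=6≤27, objective 5.
No feasible integer point exceeds 11.

11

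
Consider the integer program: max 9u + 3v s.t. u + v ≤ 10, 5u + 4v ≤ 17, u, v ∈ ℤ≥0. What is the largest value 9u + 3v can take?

(u,v)=(3,0) is feasible, giving 27.
(u,v)=(2,1) is feasible, giving 21.
(u,v)=(2,0) is feasible, giving 18.
The best lattice point is (3,0), giving 27.

27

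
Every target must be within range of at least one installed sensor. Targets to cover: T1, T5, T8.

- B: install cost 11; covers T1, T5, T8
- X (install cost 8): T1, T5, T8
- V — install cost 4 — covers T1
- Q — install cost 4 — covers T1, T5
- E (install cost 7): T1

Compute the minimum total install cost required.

The greedy cost-per-new-target heuristic would pick Q and X for 12, but a cheaper cover exists.
X alone covers T1, T5, T8 — every target.
Total install cost: 8.
No cover costs less than 8.

8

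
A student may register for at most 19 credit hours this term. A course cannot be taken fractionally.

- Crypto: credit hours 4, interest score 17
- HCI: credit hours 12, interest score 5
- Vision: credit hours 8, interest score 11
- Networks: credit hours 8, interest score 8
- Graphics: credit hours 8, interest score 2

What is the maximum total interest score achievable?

28

Allowing fractional choices, the relaxed optimum would be about 35.0, but courses are indivisible.
Crypto + Vision: credit hours 4 + 8 = 12 ≤ 19, interest score 17 + 11 = 28.
Crypto + Networks: credit hours 4 + 8 = 12 ≤ 19, interest score 17 + 8 = 25.
Best is Crypto and Vision with total interest score 28.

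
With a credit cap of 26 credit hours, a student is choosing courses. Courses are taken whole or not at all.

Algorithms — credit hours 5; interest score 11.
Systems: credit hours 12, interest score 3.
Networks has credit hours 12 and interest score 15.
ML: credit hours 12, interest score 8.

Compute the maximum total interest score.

Allowing fractional choices, the relaxed optimum would be about 32.0, but courses are indivisible.
Algorithms + Networks: credit hours 5 + 12 = 17 ≤ 26, interest score 11 + 15 = 26.
Algorithms + ML: credit hours 5 + 12 = 17 ≤ 26, interest score 11 + 8 = 19.
Networks + ML: credit hours 12 + 12 = 24 ≤ 26, interest score 15 + 8 = 23.
Best is Algorithms and Networks with total interest score 26.

26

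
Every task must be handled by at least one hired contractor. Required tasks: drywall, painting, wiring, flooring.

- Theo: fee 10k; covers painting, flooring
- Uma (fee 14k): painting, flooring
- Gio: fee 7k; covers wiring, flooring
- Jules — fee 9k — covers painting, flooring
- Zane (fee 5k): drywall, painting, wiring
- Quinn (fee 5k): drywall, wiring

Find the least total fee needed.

Choose Gio and Zane: together they cover drywall, painting, wiring, flooring — every task.
Total fee: 7 + 5 = 12.
No cover costs less than 12.

12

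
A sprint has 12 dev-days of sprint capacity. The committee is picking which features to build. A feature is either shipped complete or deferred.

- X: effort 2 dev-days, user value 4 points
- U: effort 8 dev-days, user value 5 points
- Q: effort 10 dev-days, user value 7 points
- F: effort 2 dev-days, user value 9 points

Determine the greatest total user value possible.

Allowing fractional choices, the relaxed optimum would be about 18.6, but features are indivisible.
U + F: effort 8 + 2 = 10 ≤ 12, user value 5 + 9 = 14.
Q + F: effort 10 + 2 = 12 ≤ 12, user value 7 + 9 = 16.
X + U + F: effort 2 + 8 + 2 = 12 ≤ 12, user value 4 + 5 + 9 = 18.
Best is X, U, and F with total user value 18.

18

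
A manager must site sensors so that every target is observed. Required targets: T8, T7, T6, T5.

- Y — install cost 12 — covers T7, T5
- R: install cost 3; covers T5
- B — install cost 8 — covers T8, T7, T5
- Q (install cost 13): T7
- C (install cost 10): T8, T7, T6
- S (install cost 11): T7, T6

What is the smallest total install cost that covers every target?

The greedy cost-per-new-target heuristic would pick B and C for 18, but a cheaper cover exists.
Choose R and C: together they cover T8, T7, T6, T5 — every target.
Total install cost: 3 + 10 = 13.
No cover costs less than 13.

13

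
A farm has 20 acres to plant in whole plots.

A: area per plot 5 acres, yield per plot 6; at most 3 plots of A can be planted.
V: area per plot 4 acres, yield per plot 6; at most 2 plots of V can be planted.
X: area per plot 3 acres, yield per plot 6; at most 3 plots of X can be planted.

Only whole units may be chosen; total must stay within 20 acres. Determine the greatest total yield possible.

This is a bounded integer knapsack.
1×A, 1×V, and 3×X: area 18 ≤ 20, yield 1·6 + 1·6 + 3·6 = 30.
2×V and 3×X: area 17 ≤ 20, yield 2·6 + 3·6 = 30.
Best is 30.

30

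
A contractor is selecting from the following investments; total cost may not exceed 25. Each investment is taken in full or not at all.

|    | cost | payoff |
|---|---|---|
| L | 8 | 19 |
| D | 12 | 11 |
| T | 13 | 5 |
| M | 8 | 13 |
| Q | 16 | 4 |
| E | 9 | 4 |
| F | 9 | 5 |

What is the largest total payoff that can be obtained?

37

This is a 0-1 knapsack instance.
Allowing fractional choices, the relaxed optimum would be about 40.2, but investments are indivisible.
L + M + E: cost 8 + 8 + 9 = 25 ≤ 25, payoff 19 + 13 + 4 = 36.
L + M + F: cost 8 + 8 + 9 = 25 ≤ 25, payoff 19 + 13 + 5 = 37.
L + M: cost 8 + 8 = 16 ≤ 25, payoff 19 + 13 = 32.
Best is L, M, and F with total payoff 37.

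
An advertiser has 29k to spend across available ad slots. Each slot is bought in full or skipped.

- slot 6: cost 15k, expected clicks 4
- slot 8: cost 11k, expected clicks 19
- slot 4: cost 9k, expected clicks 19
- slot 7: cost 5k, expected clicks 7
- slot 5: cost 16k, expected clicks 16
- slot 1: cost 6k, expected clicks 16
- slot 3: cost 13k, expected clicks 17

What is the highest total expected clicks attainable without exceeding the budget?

54

Allowing fractional choices, the relaxed optimum would be about 58.2, but ad slots are indivisible.
slot 8 + slot 4 + slot 1: cost 11 + 9 + 6 = 26 ≤ 29, expected clicks 19 + 19 + 16 = 54.
slot 4 + slot 1 + slot 3: cost 9 + 6 + 13 = 28 ≤ 29, expected clicks 19 + 16 + 17 = 52.
slot 8 + slot 4 + slot 7: cost 11 + 9 + 5 = 25 ≤ 29, expected clicks 19 + 19 + 7 = 45.
Best is slot 8, slot 4, and slot 1 with total expected clicks 54.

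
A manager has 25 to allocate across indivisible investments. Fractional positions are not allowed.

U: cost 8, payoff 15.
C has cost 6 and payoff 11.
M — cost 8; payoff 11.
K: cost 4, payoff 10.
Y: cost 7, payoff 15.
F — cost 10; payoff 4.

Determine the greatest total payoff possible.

Take U, C, K, and Y: cost 8 + 6 + 4 + 7 = 25 ≤ 25, payoff 15 + 11 + 10 + 15 = 51.
No other feasible combination does better.

51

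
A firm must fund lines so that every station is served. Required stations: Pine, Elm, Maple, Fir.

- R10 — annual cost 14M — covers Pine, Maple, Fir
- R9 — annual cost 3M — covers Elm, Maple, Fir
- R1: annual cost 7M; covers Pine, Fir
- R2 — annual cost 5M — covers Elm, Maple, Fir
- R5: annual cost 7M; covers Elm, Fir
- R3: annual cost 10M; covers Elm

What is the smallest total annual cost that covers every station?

10

Choose R9 and R1: together they cover Pine, Elm, Maple, Fir — every station.
Total annual cost: 3 + 7 = 10.
No cover costs less than 10.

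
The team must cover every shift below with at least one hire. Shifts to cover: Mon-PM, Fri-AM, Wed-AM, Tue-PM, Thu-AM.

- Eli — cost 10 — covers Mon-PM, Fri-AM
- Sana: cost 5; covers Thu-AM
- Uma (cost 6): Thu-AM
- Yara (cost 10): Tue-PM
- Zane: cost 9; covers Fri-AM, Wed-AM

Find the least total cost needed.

34

Choose Eli, Sana, Yara, and Zane: together they cover Mon-PM, Fri-AM, Wed-AM, Tue-PM, Thu-AM — every shift.
Total cost: 10 + 5 + 10 + 9 = 34.
No cover costs less than 34.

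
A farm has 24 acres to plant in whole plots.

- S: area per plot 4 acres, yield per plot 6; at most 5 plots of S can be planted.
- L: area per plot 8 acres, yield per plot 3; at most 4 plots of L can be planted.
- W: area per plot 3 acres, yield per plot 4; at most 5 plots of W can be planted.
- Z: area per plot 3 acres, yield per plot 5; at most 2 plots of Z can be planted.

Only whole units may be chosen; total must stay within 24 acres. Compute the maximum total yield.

36

3×S, 3×W, and 1×Z: area 24 ≤ 24, yield 3·6 + 3·4 + 1·5 = 35.
3×S, 2×W, and 2×Z: area 24 ≤ 24, yield 3·6 + 2·4 + 2·5 = 36.
Best is 36.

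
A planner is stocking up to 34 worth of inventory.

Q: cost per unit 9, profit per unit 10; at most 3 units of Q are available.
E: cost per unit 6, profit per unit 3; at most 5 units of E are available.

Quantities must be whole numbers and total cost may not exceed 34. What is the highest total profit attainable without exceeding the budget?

This is a bounded integer knapsack.
Take 3×Q and 1×E: cost 33 ≤ 34, profit 3·10 + 1·3 = 33.
Q has the best ratio (10/9) and is taken to its limit of 3; remaining capacity is filled optimally with the others.

33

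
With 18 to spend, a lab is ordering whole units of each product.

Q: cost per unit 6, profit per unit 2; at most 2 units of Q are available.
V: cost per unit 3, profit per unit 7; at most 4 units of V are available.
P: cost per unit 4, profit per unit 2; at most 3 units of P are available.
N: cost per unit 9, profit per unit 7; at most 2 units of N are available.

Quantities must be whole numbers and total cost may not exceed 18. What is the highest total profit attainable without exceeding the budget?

V has the best ratio (7/3); taking only V gives at most 4×7 = 28 (stopped by the supply cap of 4).
Mixing does better — 4×V and 1×P: cost 16 ≤ 18, profit 4·7 + 1·2 = 30.

30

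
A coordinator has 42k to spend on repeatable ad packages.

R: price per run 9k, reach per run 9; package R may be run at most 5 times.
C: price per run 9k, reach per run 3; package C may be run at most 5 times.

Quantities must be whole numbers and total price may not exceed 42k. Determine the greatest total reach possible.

36

Take 4×R: price 36 ≤ 42, reach 4·9 = 36.
No other integer combination yields more.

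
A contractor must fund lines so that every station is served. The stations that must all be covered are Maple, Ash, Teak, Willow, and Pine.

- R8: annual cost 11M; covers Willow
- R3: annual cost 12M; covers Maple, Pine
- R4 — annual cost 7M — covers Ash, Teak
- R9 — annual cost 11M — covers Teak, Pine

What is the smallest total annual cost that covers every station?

30

This is a weighted set-cover instance.
Choose R8, R3, and R4: together they cover Maple, Ash, Teak, Willow, Pine — every station.
Total annual cost: 11 + 12 + 7 = 30.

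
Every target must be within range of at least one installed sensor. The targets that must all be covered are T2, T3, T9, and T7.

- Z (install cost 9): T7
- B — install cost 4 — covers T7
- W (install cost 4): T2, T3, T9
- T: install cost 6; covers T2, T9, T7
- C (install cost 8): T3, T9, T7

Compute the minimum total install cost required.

Choose B and W: together they cover T2, T3, T9, T7 — every target.
Total install cost: 4 + 4 = 8.
No cover costs less than 8.

8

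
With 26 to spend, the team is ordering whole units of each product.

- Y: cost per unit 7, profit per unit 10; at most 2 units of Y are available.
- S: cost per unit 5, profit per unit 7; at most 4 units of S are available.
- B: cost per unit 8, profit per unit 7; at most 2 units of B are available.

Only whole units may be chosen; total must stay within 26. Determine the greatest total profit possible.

This is a bounded integer knapsack.
Take 2×Y and 2×S: cost 24 ≤ 26, profit 2·10 + 2·7 = 34.
Y has the best ratio (10/7) and is taken to its limit of 2; remaining capacity is filled optimally with the others.

34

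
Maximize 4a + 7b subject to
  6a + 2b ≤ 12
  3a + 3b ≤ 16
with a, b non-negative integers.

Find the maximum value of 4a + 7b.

(a,b)=(0,5): 6·0+2·5=10≤12, 3·0+3·5=15≤16, objective 35.
(a,b)=(0,4): 6·0+2·4=8≤12, 3·0+3·4=12≤16, objective 28.
The best lattice point is (0,5), giving 35.

35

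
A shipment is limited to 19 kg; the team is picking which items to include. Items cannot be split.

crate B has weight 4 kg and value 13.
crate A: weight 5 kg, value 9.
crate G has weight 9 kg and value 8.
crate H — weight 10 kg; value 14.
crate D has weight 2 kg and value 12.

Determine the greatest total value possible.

This is a 0-1 knapsack instance.
Allowing fractional choices, the relaxed optimum would be about 45.2, but items are indivisible.
crate B + crate H + crate D: weight 4 + 10 + 2 = 16 ≤ 19, value 13 + 14 + 12 = 39.
crate A + crate H + crate D: weight 5 + 10 + 2 = 17 ≤ 19, value 9 + 14 + 12 = 35.
crate B + crate A + crate H: weight 4 + 5 + 10 = 19 ≤ 19, value 13 + 9 + 14 = 36.
Best is crate B, crate H, and crate D with total value 39.

39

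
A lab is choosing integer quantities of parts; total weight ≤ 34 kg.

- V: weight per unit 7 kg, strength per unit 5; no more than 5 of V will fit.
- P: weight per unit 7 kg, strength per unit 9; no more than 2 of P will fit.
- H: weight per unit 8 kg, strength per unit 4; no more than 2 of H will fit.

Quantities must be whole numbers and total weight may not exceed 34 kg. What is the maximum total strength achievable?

2×V and 2×P: weight 28 ≤ 34, strength 2·5 + 2·9 = 28.
1×V, 2×P, and 1×H: weight 29 ≤ 34, strength 1·5 + 2·9 + 1·4 = 27.
Best is 28.

28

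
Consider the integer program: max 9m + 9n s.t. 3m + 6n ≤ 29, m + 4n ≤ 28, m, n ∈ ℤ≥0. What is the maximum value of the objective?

81

(m,n)=(9,0): 3·9+6·0=27≤29, 1·9+4·0=9≤28, objective 81.
(m,n)=(8,0): 3·8+6·0=24≤29, 1·8+4·0=8≤28, objective 72.
No feasible integer point exceeds 81.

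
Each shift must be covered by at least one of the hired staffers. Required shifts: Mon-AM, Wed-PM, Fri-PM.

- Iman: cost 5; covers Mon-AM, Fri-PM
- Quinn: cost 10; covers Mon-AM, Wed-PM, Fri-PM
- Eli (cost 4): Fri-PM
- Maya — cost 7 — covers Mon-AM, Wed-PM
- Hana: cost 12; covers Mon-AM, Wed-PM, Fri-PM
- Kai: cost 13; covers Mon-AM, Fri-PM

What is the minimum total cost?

10

The greedy cost-per-new-shift heuristic would pick Iman and Maya for 12, but a cheaper cover exists.
Quinn alone covers Mon-AM, Wed-PM, Fri-PM — every shift.
Total cost: 10.
No cover costs less than 10.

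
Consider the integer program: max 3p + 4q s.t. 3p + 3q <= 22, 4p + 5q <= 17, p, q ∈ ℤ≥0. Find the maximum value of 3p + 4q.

Relaxing integrality, the LP optimum is 13.60 at (p,q) = (0, 3.4), which is not an integer point.
(p,q)=(3,1): 3·3+3·1=12≤22, 4·3+5·1=17≤17, objective 13.
(p,q)=(4,0): 3·4+3·0=12≤22, 4·4+5·0=16≤17, objective 12.
(p,q)=(0,3): 3·0+3·3=9≤22, 4·0+5·3=15≤17, objective 12.
(p,q)=(1,2): 3·1+3·2=9≤22, 4·1+5·2=14≤17, objective 11.
No feasible integer point exceeds 13.

13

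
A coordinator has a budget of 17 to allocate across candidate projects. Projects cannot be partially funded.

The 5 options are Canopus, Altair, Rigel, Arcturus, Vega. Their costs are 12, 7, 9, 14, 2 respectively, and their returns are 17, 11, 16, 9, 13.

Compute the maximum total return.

30

Take Canopus and Vega: cost 12 + 2 = 14 ≤ 17, return 17 + 13 = 30.
No other feasible combination does better.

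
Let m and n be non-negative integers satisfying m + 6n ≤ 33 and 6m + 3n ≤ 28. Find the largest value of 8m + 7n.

51

The continuous relaxation peaks at (2.09, 5.15) with value 52.79; rounding to a feasible lattice point costs some objective.
(m,n)=(2,5): 1·2+6·5=32≤33, 6·2+3·5=27≤28, objective 51.
(m,n)=(2,4): 1·2+6·4=26≤33, 6·2+3·4=24≤28, objective 44.
(m,n)=(1,5): 1·1+6·5=31≤33, 6·1+3·5=21≤28, objective 43.
Maximum is 51 at (m,n)=(2,5).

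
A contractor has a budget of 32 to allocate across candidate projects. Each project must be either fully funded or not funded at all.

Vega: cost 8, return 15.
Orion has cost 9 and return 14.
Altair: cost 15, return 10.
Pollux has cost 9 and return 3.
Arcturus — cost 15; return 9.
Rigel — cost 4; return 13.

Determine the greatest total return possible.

Allowing fractional choices, the relaxed optimum would be about 49.3, but projects are indivisible.
Vega + Orion + Pollux + Rigel: cost 8 + 9 + 9 + 4 = 30 ≤ 32, return 15 + 14 + 3 + 13 = 45.
Vega + Orion + Altair: cost 8 + 9 + 15 = 32 ≤ 32, return 15 + 14 + 10 = 39.
Vega + Orion + Rigel: cost 8 + 9 + 4 = 21 ≤ 32, return 15 + 14 + 13 = 42.
Best is Vega, Orion, Pollux, and Rigel with total return 45.

45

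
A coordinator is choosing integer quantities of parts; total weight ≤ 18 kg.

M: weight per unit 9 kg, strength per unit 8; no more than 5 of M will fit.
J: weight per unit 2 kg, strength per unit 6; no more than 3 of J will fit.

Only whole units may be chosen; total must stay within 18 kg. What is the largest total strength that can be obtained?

26

J has the best ratio (6/2); taking only J gives at most 3×6 = 18 (stopped by the supply cap of 3).
Mixing does better — 1×M and 3×J: weight 15 ≤ 18, strength 1·8 + 3·6 = 26.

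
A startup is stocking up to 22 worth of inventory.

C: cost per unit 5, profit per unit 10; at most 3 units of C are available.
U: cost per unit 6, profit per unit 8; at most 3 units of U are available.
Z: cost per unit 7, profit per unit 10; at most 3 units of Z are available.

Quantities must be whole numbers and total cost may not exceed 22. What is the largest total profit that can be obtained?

40

3×C and 1×Z: cost 22 ≤ 22, profit 3·10 + 1·10 = 40.
3×C and 1×U: cost 21 ≤ 22, profit 3·10 + 1·8 = 38.
Best is 40.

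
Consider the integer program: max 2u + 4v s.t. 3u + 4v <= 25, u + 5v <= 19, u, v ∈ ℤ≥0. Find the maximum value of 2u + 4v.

(u,v)=(4,3): 3·4+4·3=24≤25, 1·4+5·3=19≤19, objective 20.
(u,v)=(3,3): 3·3+4·3=21≤25, 1·3+5·3=18≤19, objective 18.
(u,v)=(5,2): 3·5+4·2=23≤25, 1·5+5·2=15≤19, objective 18.
Maximum is 20 at (u,v)=(4,3).

20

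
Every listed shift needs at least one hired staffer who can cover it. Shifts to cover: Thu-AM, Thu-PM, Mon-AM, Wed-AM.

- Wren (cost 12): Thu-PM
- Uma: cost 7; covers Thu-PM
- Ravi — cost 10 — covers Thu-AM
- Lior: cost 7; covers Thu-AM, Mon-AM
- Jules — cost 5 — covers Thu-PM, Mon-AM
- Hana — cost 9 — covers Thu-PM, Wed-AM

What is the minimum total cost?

16

This is an integer covering problem.
The greedy cost-per-new-shift heuristic would pick Jules, Lior, and Hana for 21, but a cheaper cover exists.
Choose Lior and Hana: together they cover Thu-AM, Thu-PM, Mon-AM, Wed-AM — every shift.
Total cost: 7 + 9 = 16.
No cover costs less than 16.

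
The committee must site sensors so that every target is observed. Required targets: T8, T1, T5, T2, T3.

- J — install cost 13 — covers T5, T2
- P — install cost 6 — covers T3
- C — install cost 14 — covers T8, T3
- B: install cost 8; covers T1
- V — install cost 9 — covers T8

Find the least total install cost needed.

35

The greedy cost-per-new-target heuristic would pick P, J, B, and V for 36, but a cheaper cover exists.
Choose J, C, and B: together they cover T8, T1, T5, T2, T3 — every target.
Total install cost: 13 + 14 + 8 = 35.
No cover costs less than 35.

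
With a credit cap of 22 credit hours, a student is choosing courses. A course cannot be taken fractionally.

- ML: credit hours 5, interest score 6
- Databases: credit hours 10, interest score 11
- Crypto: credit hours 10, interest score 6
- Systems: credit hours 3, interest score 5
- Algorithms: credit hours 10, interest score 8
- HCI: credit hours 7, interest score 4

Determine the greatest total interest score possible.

22

Treat it as a binary knapsack problem.
Allowing fractional choices, the relaxed optimum would be about 25.2, but courses are indivisible.
ML + Databases + Systems: credit hours 5 + 10 + 3 = 18 ≤ 22, interest score 6 + 11 + 5 = 22.
ML + Databases + HCI: credit hours 5 + 10 + 7 = 22 ≤ 22, interest score 6 + 11 + 4 = 21.
Best is ML, Databases, and Systems with total interest score 22.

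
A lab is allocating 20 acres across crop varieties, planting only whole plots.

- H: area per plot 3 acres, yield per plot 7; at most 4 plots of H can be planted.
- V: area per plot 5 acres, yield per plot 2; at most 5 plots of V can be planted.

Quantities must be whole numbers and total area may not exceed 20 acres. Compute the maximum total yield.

H has the best ratio (7/3); taking only H gives at most 4×7 = 28 (stopped by the supply cap of 4).
Mixing does better — 4×H and 1×V: area 17 ≤ 20, yield 4·7 + 1·2 = 30.

30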